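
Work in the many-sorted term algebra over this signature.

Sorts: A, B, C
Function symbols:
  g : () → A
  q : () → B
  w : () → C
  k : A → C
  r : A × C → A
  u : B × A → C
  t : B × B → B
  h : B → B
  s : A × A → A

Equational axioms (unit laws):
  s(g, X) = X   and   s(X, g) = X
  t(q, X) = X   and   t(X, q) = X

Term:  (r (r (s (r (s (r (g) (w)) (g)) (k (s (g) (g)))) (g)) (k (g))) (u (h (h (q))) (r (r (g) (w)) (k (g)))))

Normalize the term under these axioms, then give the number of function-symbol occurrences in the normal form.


size = 20

1. (r (r (s (r (s (r (g) (w)) (g)) (k (s (g) (g)))) (g)) (k (g))) (u (h (h (q))) (r (r (g) (w)) (k (g)))))  →  (r (r (r (s (r (g) (w)) (g)) (k (s (g) (g)))) (k (g))) (u (h (h (q))) (r (r (g) (w)) (k (g)))))
2. (r (r (r (s (r (g) (w)) (g)) (k (s (g) (g)))) (k (g))) (u (h (h (q))) (r (r (g) (w)) (k (g)))))  →  (r (r (r (r (g) (w)) (k (s (g) (g)))) (k (g))) (u (h (h (q))) (r (r (g) (w)) (k (g)))))
3. (r (r (r (r (g) (w)) (k (s (g) (g)))) (k (g))) (u (h (h (q))) (r (r (g) (w)) (k (g)))))  →  (r (r (r (r (g) (w)) (k (g))) (k (g))) (u (h (h (q))) (r (r (g) (w)) (k (g)))))
normal form: (r (r (r (r (g) (w)) (k (g))) (k (g))) (u (h (h (q))) (r (r (g) (w)) (k (g)))))


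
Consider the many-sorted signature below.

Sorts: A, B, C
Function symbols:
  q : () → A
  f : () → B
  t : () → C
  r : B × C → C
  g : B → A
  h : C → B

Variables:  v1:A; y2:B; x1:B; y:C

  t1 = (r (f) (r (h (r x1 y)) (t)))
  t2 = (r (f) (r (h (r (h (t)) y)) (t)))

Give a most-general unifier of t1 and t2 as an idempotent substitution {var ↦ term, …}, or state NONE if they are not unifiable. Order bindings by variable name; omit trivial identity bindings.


{x1 ↦ (h (t))}


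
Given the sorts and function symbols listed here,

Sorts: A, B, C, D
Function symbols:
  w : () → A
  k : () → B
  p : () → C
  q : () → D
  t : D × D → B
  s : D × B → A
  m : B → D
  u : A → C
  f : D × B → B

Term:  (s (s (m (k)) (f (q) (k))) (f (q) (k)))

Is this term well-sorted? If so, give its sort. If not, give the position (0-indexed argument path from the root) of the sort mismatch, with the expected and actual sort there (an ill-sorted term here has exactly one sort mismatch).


      (k) : B
    (m (k)) : D
      (q) : D
      (k) : B
    (f (q) (k)) : B
  (s (m (k)) (f (q) (k))) : A
    (q) : D
    (k) : B
  (f (q) (k)) : B
(s (s (m (k)) (f (q) (k))) (f (q) (k))) : ✗ arg 0 at [0] has sort A, expected D

ill-sorted at position [0]: expected D, got A


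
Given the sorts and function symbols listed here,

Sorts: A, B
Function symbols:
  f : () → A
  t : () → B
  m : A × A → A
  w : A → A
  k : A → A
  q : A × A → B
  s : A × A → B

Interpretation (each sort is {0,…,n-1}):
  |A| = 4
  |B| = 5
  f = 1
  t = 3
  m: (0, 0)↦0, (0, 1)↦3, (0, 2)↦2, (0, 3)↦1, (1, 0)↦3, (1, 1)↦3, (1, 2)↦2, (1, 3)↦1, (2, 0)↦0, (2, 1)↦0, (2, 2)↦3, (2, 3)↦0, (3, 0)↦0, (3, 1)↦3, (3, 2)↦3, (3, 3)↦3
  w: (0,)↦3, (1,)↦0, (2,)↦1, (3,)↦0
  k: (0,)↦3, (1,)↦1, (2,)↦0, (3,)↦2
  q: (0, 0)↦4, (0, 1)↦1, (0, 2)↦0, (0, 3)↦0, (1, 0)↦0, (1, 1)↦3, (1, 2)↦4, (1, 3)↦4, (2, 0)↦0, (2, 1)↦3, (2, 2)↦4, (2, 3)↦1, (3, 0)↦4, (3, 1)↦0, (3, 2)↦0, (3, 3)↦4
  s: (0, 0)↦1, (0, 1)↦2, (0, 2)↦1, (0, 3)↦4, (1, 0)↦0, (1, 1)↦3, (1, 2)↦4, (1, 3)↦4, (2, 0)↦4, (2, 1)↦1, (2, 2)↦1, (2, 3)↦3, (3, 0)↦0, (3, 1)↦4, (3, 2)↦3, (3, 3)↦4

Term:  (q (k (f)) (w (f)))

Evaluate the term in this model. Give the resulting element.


  f = 1
  (k (f)) = k(1,) = 1
  f = 1
  (w (f)) = w(1,) = 0
  (q (k (f)) (w (f))) = q(1, 0) = 0

value = 0


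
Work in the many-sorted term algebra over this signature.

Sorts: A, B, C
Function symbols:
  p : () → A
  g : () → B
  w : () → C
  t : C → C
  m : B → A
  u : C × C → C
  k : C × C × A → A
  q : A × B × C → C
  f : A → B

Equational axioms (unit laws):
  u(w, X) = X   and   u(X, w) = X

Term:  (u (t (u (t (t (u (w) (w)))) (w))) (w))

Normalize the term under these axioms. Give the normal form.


normal form = (t (t (t (w))))

1. (u (t (u (t (t (u (w) (w)))) (w))) (w))  →  (t (u (t (t (u (w) (w)))) (w)))
2. (t (u (t (t (u (w) (w)))) (w)))  →  (t (t (t (u (w) (w)))))
3. (t (t (t (u (w) (w)))))  →  (t (t (t (w))))


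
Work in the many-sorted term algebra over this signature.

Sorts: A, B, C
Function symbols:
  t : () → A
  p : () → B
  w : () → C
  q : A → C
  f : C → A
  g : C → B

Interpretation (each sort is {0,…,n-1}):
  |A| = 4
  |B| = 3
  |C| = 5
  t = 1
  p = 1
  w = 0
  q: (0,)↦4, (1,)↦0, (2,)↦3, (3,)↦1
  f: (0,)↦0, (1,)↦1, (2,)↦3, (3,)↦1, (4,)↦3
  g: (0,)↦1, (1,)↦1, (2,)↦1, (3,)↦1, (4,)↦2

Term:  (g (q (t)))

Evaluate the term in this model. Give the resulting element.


value = 1

  t = 1
  (q (t)) = q(1,) = 0
  (g (q (t))) = g(0,) = 1


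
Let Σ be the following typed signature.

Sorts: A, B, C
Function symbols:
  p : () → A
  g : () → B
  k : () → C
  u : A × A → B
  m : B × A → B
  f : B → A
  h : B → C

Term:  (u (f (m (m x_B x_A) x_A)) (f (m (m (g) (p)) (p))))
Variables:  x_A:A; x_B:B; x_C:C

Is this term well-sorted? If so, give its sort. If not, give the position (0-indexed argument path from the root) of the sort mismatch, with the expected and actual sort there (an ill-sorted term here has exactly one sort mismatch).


well-sorted; sort = B

        x_B : B
        x_A : A
      (m x_B x_A) : B
      x_A : A
    (m (m x_B x_A) x_A) : B
  (f (m (m x_B x_A) x_A)) : A
        (g) : B
        (p) : A
      (m (g) (p)) : B
      (p) : A
    (m (m (g) (p)) (p)) : B
  (f (m (m (g) (p)) (p))) : A
(u (f (m (m x_B x_A) x_A)) (f (m (m (g) (p)) (p)))) : B


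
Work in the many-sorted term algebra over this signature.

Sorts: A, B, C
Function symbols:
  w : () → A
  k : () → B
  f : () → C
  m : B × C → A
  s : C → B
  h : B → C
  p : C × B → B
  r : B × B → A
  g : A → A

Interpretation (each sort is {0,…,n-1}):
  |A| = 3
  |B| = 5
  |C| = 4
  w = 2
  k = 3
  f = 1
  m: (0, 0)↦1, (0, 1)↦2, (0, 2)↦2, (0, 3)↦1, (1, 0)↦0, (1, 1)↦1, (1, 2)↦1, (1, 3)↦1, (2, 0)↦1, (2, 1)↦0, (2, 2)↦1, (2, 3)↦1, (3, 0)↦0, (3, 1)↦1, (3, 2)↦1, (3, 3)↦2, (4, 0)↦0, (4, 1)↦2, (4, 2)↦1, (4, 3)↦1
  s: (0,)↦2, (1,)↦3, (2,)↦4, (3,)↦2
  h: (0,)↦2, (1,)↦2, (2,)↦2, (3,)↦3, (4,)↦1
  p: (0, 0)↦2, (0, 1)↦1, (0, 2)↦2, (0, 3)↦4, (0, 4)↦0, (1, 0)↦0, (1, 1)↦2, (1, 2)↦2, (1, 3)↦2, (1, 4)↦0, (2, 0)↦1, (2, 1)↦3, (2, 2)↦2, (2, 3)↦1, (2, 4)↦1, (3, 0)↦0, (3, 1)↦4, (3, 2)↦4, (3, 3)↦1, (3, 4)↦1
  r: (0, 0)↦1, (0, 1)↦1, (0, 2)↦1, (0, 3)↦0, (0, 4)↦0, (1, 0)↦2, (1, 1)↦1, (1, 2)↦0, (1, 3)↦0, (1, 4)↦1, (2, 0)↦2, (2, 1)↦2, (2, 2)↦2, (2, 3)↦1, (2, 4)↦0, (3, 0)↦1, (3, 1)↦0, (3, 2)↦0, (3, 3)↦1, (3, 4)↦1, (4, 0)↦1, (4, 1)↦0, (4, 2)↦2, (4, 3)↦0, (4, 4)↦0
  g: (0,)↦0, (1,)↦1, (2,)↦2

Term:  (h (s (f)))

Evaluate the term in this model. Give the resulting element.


value = 3

  f = 1
  (s (f)) = s(1,) = 3
  (h (s (f))) = h(3,) = 3


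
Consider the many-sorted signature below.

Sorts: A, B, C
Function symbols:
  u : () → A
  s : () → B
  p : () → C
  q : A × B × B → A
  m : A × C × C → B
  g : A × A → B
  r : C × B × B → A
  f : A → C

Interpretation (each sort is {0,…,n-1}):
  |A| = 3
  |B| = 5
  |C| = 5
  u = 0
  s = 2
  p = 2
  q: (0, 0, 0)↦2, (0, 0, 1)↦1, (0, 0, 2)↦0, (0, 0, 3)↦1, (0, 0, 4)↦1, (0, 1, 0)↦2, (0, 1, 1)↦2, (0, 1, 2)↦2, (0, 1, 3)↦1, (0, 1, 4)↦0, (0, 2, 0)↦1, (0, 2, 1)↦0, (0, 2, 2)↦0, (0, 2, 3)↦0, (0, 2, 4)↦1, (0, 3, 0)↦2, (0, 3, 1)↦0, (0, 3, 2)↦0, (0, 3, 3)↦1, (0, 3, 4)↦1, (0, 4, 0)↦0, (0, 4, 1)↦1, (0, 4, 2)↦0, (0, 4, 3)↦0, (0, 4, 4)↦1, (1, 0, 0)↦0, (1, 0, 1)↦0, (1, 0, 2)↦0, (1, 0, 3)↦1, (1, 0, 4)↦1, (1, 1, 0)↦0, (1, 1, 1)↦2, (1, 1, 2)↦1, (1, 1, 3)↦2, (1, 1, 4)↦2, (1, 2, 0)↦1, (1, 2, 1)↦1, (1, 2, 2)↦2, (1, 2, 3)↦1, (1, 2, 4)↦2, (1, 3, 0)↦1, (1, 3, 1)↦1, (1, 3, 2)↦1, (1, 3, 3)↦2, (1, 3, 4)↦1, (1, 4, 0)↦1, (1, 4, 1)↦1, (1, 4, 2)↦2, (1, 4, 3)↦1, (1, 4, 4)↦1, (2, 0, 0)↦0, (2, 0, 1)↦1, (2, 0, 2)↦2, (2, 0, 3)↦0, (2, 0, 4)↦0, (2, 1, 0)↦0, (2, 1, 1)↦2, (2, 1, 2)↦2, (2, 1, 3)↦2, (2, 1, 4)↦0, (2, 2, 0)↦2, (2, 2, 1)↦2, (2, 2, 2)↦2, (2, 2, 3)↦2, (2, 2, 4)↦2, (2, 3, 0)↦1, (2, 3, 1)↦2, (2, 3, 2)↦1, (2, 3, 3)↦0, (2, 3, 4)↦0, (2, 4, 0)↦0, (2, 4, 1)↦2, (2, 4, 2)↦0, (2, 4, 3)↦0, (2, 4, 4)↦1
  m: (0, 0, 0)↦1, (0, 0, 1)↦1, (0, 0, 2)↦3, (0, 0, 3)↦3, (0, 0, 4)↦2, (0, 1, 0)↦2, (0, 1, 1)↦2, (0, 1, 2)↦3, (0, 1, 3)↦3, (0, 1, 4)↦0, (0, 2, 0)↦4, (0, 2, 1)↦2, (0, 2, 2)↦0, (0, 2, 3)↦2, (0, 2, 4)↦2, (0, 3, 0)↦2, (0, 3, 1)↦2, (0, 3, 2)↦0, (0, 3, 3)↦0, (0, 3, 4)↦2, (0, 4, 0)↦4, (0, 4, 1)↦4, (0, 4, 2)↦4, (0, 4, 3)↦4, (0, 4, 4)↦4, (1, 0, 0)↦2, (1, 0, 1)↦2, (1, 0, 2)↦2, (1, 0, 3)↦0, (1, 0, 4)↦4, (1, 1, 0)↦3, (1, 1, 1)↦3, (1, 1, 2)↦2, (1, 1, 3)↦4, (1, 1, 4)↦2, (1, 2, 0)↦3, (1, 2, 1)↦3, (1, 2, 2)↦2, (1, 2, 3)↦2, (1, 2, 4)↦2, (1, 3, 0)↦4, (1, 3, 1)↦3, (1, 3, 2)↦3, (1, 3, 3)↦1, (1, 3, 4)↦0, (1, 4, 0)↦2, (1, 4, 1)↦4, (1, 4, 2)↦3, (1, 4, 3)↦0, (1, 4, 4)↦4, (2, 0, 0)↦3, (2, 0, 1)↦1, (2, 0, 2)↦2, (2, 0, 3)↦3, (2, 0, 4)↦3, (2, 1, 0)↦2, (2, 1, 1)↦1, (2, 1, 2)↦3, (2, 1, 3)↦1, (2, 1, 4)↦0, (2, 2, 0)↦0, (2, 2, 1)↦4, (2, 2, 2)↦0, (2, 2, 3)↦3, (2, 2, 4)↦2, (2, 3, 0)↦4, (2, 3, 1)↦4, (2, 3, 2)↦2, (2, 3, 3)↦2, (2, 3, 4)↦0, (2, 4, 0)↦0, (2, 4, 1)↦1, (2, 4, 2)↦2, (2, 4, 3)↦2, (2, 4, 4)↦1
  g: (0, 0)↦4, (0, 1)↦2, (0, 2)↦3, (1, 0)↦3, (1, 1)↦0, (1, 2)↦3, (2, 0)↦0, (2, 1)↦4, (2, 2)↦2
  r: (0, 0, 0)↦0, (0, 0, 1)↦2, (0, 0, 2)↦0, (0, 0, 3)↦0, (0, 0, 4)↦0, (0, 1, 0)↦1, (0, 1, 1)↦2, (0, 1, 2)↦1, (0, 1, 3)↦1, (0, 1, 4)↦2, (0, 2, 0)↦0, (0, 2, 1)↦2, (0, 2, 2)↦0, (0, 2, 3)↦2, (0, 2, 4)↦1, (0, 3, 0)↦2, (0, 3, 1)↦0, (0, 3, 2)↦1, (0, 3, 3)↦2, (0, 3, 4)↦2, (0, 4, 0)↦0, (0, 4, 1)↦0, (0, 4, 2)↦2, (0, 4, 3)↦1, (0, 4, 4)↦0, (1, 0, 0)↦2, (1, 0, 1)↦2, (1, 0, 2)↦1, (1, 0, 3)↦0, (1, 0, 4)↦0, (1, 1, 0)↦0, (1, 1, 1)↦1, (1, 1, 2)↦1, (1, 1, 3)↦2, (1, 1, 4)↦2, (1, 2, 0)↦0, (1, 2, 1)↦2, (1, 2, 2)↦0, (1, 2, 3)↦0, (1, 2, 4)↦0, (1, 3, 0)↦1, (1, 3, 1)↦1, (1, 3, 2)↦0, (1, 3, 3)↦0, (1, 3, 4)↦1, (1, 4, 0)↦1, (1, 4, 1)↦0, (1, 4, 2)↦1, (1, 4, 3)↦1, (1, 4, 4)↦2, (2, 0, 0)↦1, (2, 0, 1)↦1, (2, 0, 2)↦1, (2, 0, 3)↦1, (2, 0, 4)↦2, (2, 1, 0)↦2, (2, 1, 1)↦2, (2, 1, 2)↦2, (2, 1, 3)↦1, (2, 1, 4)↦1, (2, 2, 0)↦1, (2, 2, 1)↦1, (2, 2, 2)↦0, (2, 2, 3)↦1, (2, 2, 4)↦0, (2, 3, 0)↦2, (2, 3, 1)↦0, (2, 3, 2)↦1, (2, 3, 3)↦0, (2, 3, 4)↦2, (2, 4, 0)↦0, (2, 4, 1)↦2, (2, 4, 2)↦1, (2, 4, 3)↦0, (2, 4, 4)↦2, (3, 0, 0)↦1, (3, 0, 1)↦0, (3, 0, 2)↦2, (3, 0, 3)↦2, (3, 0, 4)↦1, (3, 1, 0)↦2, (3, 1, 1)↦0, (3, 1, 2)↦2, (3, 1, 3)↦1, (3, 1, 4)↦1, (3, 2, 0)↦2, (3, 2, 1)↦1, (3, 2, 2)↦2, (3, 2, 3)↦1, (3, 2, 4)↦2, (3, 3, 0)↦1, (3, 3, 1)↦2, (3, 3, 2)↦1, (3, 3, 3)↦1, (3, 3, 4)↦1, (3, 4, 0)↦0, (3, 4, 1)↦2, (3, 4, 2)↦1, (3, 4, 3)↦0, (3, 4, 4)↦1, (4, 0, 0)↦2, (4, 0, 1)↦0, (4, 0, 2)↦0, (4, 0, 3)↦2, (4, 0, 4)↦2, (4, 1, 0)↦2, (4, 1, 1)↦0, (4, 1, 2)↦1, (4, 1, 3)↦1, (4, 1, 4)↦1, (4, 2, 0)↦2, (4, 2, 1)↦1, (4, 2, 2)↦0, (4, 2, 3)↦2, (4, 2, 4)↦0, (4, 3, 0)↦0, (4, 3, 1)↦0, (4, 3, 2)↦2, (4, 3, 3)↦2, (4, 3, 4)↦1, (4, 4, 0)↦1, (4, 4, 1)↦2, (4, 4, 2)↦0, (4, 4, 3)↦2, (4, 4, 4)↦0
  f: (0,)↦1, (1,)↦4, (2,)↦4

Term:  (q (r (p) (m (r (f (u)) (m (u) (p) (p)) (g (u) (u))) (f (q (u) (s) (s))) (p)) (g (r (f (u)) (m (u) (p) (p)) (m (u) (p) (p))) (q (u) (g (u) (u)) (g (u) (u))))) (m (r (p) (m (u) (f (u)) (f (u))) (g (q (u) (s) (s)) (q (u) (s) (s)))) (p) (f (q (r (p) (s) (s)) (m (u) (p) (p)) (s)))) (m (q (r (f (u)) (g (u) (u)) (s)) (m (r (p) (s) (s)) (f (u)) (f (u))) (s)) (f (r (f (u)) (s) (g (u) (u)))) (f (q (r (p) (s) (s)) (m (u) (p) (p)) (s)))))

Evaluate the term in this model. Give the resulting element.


value = 2

  p = 2
  u = 0
  (f (u)) = f(0,) = 1
  u = 0
  p = 2
  p = 2
  (m (u) (p) (p)) = m(0, 2, 2) = 0
  u = 0
  u = 0
  (g (u) (u)) = g(0, 0) = 4
  (r (f (u)) (m (u) (p) (p)) (g (u) (u))) = r(1, 0, 4) = 0
  u = 0
  s = 2
  s = 2
  (q (u) (s) (s)) = q(0, 2, 2) = 0
  (f (q (u) (s) (s))) = f(0,) = 1
  p = 2
  (m (r (f (u)) (m (u) (p) (p)) (g (u) (u))) (f (q (u) (s) (s))) (p)) = m(0, 1, 2) = 3
  u = 0
  (f (u)) = f(0,) = 1
  u = 0
  p = 2
  p = 2
  (m (u) (p) (p)) = m(0, 2, 2) = 0
  u = 0
  p = 2
  p = 2
  (m (u) (p) (p)) = m(0, 2, 2) = 0
  (r (f (u)) (m (u) (p) (p)) (m (u) (p) (p))) = r(1, 0, 0) = 2
  u = 0
  u = 0
  u = 0
  (g (u) (u)) = g(0, 0) = 4
  u = 0
  u = 0
  (g (u) (u)) = g(0, 0) = 4
  (q (u) (g (u) (u)) (g (u) (u))) = q(0, 4, 4) = 1
  (g (r (f (u)) (m (u) (p) (p)) (m (u) (p) (p))) (q (u) (g (u) (u)) (g (u) (u)))) = g(2, 1) = 4
  (r (p) (m (r (f (u)) (m (u) (p) (p)) (g (u) (u))) (f (q (u) (s) (s))) (p)) (g (r (f (u)) (m (u) (p) (p)) (m (u) (p) (p))) (q (u) (g (u) (u)) (g (u) (u))))) = r(2, 3, 4) = 2
  p = 2
  u = 0
  u = 0
  (f (u)) = f(0,) = 1
  u = 0
  (f (u)) = f(0,) = 1
  (m (u) (f (u)) (f (u))) = m(0, 1, 1) = 2
  u = 0
  s = 2
  s = 2
  (q (u) (s) (s)) = q(0, 2, 2) = 0
  u = 0
  s = 2
  s = 2
  (q (u) (s) (s)) = q(0, 2, 2) = 0
  (g (q (u) (s) (s)) (q (u) (s) (s))) = g(0, 0) = 4
  (r (p) (m (u) (f (u)) (f (u))) (g (q (u) (s) (s)) (q (u) (s) (s)))) = r(2, 2, 4) = 0
  p = 2
  p = 2
  s = 2
  s = 2
  (r (p) (s) (s)) = r(2, 2, 2) = 0
  u = 0
  p = 2
  p = 2
  (m (u) (p) (p)) = m(0, 2, 2) = 0
  s = 2
  (q (r (p) (s) (s)) (m (u) (p) (p)) (s)) = q(0, 0, 2) = 0
  (f (q (r (p) (s) (s)) (m (u) (p) (p)) (s))) = f(0,) = 1
  (m (r (p) (m (u) (f (u)) (f (u))) (g (q (u) (s) (s)) (q (u) (s) (s)))) (p) (f (q (r (p) (s) (s)) (m (u) (p) (p)) (s)))) = m(0, 2, 1) = 2
  u = 0
  (f (u)) = f(0,) = 1
  u = 0
  u = 0
  (g (u) (u)) = g(0, 0) = 4
  s = 2
  (r (f (u)) (g (u) (u)) (s)) = r(1, 4, 2) = 1
  p = 2
  s = 2
  s = 2
  (r (p) (s) (s)) = r(2, 2, 2) = 0
  u = 0
  (f (u)) = f(0,) = 1
  u = 0
  (f (u)) = f(0,) = 1
  (m (r (p) (s) (s)) (f (u)) (f (u))) = m(0, 1, 1) = 2
  s = 2
  (q (r (f (u)) (g (u) (u)) (s)) (m (r (p) (s) (s)) (f (u)) (f (u))) (s)) = q(1, 2, 2) = 2
  u = 0
  (f (u)) = f(0,) = 1
  s = 2
  u = 0
  u = 0
  (g (u) (u)) = g(0, 0) = 4
  (r (f (u)) (s) (g (u) (u))) = r(1, 2, 4) = 0
  (f (r (f (u)) (s) (g (u) (u)))) = f(0,) = 1
  p = 2
  s = 2
  s = 2
  (r (p) (s) (s)) = r(2, 2, 2) = 0
  u = 0
  p = 2
  p = 2
  (m (u) (p) (p)) = m(0, 2, 2) = 0
  s = 2
  (q (r (p) (s) (s)) (m (u) (p) (p)) (s)) = q(0, 0, 2) = 0
  (f (q (r (p) (s) (s)) (m (u) (p) (p)) (s))) = f(0,) = 1
  (m (q (r (f (u)) (g (u) (u)) (s)) (m (r (p) (s) (s)) (f (u)) (f (u))) (s)) (f (r (f (u)) (s) (g (u) (u)))) (f (q (r (p) (s) (s)) (m (u) (p) (p)) (s)))) = m(2, 1, 1) = 1
  (q (r (p) (m (r (f (u)) (m (u) (p) (p)) (g (u) (u))) (f (q (u) (s) (s))) (p)) (g (r (f (u)) (m (u) (p) (p)) (m (u) (p) (p))) (q (u) (g (u) (u)) (g (u) (u))))) (m (r (p) (m (u) (f (u)) (f (u))) (g (q (u) (s) (s)) (q (u) (s) (s)))) (p) (f (q (r (p) (s) (s)) (m (u) (p) (p)) (s)))) (m (q (r (f (u)) (g (u) (u)) (s)) (m (r (p) (s) (s)) (f (u)) (f (u))) (s)) (f (r (f (u)) (s) (g (u) (u)))) (f (q (r (p) (s) (s)) (m (u) (p) (p)) (s))))) = q(2, 2, 1) = 2


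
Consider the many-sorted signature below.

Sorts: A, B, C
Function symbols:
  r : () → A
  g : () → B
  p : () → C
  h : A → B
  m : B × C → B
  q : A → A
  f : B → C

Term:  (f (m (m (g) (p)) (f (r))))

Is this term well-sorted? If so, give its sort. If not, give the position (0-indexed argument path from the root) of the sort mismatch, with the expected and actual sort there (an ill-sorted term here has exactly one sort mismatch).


      (g) : B
      (p) : C
    (m (g) (p)) : B
      (r) : A
    (f (r)) : ✗ arg 0 at [0, 1, 0] has sort A, expected B

ill-sorted at position [0, 1, 0]: expected B, got A


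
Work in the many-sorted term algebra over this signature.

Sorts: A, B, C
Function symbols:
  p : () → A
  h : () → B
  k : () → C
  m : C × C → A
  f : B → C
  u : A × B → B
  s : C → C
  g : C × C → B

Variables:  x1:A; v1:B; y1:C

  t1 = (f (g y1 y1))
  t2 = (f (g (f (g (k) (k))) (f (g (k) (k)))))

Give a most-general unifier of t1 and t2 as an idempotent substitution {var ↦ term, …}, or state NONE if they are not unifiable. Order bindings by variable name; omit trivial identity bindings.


{y1 ↦ (f (g (k) (k)))}


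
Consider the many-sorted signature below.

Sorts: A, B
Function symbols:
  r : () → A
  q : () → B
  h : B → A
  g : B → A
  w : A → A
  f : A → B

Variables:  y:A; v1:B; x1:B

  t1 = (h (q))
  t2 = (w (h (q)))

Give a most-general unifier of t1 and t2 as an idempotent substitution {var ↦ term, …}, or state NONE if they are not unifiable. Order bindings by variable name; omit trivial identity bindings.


NONE (not unifiable)

head clash or occurs-check failure — not unifiable


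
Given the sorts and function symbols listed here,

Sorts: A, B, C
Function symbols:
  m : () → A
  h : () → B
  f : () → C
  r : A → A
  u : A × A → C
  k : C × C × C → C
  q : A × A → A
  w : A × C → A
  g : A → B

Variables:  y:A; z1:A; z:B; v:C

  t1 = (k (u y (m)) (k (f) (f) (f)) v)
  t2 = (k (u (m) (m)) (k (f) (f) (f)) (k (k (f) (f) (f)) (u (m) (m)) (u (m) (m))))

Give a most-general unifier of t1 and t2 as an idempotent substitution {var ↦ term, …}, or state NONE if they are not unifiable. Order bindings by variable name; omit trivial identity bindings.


{v ↦ (k (k (f) (f) (f)) (u (m) (m)) (u (m) (m))), y ↦ (m)}


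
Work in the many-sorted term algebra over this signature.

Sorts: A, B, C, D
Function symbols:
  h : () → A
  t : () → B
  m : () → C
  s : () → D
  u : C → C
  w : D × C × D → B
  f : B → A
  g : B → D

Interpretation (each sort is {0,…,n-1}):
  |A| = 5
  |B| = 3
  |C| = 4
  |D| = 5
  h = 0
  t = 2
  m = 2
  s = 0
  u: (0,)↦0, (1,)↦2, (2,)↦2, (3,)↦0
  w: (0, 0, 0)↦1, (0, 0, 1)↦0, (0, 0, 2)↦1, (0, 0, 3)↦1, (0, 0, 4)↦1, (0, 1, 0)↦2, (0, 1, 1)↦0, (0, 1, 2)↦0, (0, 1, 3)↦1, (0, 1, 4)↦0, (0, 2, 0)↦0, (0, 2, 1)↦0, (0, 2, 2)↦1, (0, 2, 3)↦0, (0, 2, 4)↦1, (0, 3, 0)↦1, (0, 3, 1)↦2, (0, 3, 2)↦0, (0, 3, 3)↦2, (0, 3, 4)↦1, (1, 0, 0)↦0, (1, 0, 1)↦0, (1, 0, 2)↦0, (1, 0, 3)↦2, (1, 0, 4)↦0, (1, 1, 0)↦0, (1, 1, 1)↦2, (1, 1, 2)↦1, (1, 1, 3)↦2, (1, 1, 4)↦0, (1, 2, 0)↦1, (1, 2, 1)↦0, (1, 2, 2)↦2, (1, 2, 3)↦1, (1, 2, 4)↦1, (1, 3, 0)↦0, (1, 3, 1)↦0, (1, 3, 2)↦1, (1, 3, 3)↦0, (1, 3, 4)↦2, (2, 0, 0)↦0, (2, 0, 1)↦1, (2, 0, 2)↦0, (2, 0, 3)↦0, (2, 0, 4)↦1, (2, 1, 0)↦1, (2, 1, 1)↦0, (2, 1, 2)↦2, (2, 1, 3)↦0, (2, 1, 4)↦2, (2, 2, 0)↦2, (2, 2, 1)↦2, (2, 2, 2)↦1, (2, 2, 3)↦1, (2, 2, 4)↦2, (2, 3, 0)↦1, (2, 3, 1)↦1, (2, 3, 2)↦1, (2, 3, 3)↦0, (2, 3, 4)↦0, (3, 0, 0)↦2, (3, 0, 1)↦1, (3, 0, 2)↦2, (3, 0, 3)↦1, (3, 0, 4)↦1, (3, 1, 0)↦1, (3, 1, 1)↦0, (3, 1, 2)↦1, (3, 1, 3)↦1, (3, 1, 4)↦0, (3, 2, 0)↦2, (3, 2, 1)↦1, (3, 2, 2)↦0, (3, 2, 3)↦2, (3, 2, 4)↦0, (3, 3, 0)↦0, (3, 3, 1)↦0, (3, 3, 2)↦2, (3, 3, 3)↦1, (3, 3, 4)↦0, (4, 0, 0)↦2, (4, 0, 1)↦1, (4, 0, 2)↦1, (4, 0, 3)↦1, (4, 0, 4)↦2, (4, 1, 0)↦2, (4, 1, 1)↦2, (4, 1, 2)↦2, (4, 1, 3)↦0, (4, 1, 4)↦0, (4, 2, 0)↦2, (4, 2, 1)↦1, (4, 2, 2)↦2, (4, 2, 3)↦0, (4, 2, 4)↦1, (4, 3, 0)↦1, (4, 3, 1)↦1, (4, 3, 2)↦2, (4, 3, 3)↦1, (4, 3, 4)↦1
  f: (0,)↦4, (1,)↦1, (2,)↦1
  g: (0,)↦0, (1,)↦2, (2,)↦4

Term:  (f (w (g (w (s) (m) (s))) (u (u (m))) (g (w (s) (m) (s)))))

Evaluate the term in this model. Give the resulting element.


  s = 0
  m = 2
  s = 0
  (w (s) (m) (s)) = w(0, 2, 0) = 0
  (g (w (s) (m) (s))) = g(0,) = 0
  m = 2
  (u (m)) = u(2,) = 2
  (u (u (m))) = u(2,) = 2
  s = 0
  m = 2
  s = 0
  (w (s) (m) (s)) = w(0, 2, 0) = 0
  (g (w (s) (m) (s))) = g(0,) = 0
  (w (g (w (s) (m) (s))) (u (u (m))) (g (w (s) (m) (s)))) = w(0, 2, 0) = 0
  (f (w (g (w (s) (m) (s))) (u (u (m))) (g (w (s) (m) (s))))) = f(0,) = 4

value = 4


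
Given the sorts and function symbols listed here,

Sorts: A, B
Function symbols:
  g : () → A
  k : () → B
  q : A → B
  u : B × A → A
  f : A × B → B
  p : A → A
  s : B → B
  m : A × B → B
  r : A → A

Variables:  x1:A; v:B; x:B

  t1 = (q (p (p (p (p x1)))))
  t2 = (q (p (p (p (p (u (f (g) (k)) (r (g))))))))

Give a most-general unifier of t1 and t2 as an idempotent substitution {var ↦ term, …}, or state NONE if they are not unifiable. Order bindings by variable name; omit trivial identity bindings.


{x1 ↦ (u (f (g) (k)) (r (g)))}


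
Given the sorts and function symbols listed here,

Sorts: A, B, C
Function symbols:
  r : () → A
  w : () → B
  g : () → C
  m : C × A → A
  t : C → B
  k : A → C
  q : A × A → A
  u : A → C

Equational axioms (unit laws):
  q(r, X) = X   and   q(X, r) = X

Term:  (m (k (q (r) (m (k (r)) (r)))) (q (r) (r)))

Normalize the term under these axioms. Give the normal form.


1. (m (k (q (r) (m (k (r)) (r)))) (q (r) (r)))  →  (m (k (m (k (r)) (r))) (q (r) (r)))
2. (m (k (m (k (r)) (r))) (q (r) (r)))  →  (m (k (m (k (r)) (r))) (r))

normal form = (m (k (m (k (r)) (r))) (r))


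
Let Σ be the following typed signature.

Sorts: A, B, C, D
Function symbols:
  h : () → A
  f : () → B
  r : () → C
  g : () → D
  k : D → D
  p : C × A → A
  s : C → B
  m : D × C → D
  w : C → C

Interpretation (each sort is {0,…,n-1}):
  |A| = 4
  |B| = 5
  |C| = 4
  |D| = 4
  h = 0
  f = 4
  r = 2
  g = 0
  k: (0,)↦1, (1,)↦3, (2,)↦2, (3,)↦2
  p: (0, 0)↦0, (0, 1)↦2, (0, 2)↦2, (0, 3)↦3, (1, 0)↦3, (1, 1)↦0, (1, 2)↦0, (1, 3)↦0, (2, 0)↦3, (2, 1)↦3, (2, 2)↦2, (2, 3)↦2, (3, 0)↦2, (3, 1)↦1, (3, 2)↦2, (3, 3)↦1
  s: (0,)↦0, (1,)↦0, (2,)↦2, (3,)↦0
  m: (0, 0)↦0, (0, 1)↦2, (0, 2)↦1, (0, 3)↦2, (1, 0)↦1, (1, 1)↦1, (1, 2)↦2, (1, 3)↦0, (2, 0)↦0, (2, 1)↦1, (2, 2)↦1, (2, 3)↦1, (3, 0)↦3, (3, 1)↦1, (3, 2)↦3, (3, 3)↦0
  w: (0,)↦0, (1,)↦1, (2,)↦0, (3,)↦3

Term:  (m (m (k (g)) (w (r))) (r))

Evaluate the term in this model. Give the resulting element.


  g = 0
  (k (g)) = k(0,) = 1
  r = 2
  (w (r)) = w(2,) = 0
  (m (k (g)) (w (r))) = m(1, 0) = 1
  r = 2
  (m (m (k (g)) (w (r))) (r)) = m(1, 2) = 2

value = 2


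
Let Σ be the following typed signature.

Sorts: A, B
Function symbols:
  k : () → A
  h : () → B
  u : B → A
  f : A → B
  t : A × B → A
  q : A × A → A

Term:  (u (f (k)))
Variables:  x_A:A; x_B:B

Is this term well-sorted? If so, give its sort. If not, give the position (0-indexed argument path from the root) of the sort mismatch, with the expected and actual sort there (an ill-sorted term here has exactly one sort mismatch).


    (k) : A
  (f (k)) : B
(u (f (k))) : A

well-sorted; sort = A


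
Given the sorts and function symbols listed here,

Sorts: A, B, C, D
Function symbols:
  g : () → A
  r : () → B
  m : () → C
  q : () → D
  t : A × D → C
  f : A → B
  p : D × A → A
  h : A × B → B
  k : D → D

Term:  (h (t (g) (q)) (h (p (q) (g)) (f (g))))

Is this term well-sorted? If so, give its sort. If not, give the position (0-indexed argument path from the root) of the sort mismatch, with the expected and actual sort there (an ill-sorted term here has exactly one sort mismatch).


ill-sorted at position [0]: expected A, got C

    (g) : A
    (q) : D
  (t (g) (q)) : C
      (q) : D
      (g) : A
    (p (q) (g)) : A
      (g) : A
    (f (g)) : B
  (h (p (q) (g)) (f (g))) : B
(h (t (g) (q)) (h (p (q) (g)) (f (g)))) : ✗ arg 0 at [0] has sort C, expected A


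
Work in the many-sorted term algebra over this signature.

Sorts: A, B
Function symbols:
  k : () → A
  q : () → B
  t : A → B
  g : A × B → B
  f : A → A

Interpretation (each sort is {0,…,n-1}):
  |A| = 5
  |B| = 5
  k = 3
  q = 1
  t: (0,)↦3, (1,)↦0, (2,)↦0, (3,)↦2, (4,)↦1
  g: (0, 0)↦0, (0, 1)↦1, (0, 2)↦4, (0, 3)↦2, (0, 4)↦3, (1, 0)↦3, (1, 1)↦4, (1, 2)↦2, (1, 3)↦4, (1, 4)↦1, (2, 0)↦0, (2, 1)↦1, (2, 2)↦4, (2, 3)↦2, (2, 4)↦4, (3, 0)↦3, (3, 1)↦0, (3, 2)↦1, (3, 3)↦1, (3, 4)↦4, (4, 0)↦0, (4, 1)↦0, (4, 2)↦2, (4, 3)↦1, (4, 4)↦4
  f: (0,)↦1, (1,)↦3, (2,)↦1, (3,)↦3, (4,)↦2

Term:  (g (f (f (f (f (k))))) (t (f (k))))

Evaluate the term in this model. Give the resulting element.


  k = 3
  (f (k)) = f(3,) = 3
  (f (f (k))) = f(3,) = 3
  (f (f (f (k)))) = f(3,) = 3
  (f (f (f (f (k))))) = f(3,) = 3
  k = 3
  (f (k)) = f(3,) = 3
  (t (f (k))) = t(3,) = 2
  (g (f (f (f (f (k))))) (t (f (k)))) = g(3, 2) = 1

value = 1


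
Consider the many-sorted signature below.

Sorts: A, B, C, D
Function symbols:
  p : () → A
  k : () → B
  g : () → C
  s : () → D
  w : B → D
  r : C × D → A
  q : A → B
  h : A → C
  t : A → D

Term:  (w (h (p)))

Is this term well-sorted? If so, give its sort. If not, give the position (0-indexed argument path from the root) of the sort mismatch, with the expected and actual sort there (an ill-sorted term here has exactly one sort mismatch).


    (p) : A
  (h (p)) : C
(w (h (p))) : ✗ arg 0 at [0] has sort C, expected B

ill-sorted at position [0]: expected B, got C


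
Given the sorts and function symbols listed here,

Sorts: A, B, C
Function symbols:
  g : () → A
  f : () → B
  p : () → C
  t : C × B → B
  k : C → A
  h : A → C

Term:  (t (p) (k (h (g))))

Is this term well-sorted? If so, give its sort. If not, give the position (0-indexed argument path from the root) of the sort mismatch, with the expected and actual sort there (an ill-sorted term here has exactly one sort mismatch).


ill-sorted at position [1]: expected B, got A

  (p) : C
      (g) : A
    (h (g)) : C
  (k (h (g))) : A
(t (p) (k (h (g)))) : ✗ arg 1 at [1] has sort A, expected B


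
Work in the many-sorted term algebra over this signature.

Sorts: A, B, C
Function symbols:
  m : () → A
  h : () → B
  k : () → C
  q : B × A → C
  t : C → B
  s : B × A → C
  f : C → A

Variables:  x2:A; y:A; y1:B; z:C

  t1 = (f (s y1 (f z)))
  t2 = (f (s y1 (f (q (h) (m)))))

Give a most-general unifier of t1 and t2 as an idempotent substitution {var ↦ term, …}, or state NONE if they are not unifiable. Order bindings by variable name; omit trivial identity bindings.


{z ↦ (q (h) (m))}


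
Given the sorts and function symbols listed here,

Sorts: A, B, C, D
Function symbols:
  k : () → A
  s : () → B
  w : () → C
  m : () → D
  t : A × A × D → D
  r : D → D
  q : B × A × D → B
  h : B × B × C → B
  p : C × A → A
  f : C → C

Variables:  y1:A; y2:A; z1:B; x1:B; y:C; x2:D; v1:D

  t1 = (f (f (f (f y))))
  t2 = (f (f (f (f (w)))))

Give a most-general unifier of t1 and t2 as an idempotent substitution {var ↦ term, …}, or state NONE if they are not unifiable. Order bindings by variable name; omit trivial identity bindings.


{y ↦ (w)}


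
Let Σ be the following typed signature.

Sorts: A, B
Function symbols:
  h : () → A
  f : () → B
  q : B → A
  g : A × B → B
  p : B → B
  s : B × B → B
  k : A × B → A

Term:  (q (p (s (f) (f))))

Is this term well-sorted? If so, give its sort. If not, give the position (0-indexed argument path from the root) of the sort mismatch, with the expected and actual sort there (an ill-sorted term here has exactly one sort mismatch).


      (f) : B
      (f) : B
    (s (f) (f)) : B
  (p (s (f) (f))) : B
(q (p (s (f) (f)))) : A

well-sorted; sort = A


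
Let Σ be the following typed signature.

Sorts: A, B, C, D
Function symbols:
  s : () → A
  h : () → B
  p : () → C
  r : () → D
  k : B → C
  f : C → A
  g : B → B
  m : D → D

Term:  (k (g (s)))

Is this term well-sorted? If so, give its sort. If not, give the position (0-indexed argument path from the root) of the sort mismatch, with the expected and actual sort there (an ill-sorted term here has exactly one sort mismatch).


ill-sorted at position [0, 0]: expected B, got A

    (s) : A
  (g (s)) : ✗ arg 0 at [0, 0] has sort A, expected B


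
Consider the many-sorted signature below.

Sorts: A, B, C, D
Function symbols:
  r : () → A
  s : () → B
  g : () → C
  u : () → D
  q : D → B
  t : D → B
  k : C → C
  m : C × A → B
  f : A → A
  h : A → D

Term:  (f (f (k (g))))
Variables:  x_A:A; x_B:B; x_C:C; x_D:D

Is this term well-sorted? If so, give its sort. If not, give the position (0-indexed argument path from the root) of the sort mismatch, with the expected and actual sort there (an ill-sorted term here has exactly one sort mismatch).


      (g) : C
    (k (g)) : C
  (f (k (g))) : ✗ arg 0 at [0, 0] has sort C, expected A

ill-sorted at position [0, 0]: expected A, got C


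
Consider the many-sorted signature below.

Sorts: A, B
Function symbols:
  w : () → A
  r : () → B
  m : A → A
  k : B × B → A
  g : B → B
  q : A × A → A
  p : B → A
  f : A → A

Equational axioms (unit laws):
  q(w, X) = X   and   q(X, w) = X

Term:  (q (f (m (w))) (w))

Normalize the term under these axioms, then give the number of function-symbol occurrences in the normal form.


size = 3

1. (q (f (m (w))) (w))  →  (f (m (w)))
normal form: (f (m (w)))


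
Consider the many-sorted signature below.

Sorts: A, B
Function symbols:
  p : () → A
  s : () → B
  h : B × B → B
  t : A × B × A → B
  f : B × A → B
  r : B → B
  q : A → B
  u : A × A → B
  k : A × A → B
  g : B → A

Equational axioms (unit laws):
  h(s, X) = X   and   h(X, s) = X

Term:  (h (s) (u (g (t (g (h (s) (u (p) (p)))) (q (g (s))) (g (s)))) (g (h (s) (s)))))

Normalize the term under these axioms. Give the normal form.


1. (h (s) (u (g (t (g (h (s) (u (p) (p)))) (q (g (s))) (g (s)))) (g (h (s) (s)))))  →  (u (g (t (g (h (s) (u (p) (p)))) (q (g (s))) (g (s)))) (g (h (s) (s))))
2. (u (g (t (g (h (s) (u (p) (p)))) (q (g (s))) (g (s)))) (g (h (s) (s))))  →  (u (g (t (g (u (p) (p))) (q (g (s))) (g (s)))) (g (h (s) (s))))
3. (u (g (t (g (u (p) (p))) (q (g (s))) (g (s)))) (g (h (s) (s))))  →  (u (g (t (g (u (p) (p))) (q (g (s))) (g (s)))) (g (s)))

normal form = (u (g (t (g (u (p) (p))) (q (g (s))) (g (s)))) (g (s)))


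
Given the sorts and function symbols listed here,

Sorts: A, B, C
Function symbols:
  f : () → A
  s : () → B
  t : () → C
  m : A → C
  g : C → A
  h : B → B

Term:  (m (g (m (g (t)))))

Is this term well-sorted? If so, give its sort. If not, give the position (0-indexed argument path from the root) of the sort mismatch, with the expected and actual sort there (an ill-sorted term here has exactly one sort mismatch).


well-sorted; sort = C

        (t) : C
      (g (t)) : A
    (m (g (t))) : C
  (g (m (g (t)))) : A
(m (g (m (g (t))))) : C


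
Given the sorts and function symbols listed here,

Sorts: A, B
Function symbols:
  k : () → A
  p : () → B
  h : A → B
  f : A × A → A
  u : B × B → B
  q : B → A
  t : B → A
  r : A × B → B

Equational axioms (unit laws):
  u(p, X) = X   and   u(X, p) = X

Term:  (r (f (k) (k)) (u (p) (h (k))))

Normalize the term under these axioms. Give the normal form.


normal form = (r (f (k) (k)) (h (k)))

1. (r (f (k) (k)) (u (p) (h (k))))  →  (r (f (k) (k)) (h (k)))


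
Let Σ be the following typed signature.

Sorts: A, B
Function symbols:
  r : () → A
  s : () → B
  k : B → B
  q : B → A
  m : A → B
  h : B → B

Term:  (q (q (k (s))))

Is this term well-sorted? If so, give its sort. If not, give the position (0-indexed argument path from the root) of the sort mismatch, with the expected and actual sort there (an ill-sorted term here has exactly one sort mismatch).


ill-sorted at position [0]: expected B, got A

      (s) : B
    (k (s)) : B
  (q (k (s))) : A
(q (q (k (s)))) : ✗ arg 0 at [0] has sort A, expected B


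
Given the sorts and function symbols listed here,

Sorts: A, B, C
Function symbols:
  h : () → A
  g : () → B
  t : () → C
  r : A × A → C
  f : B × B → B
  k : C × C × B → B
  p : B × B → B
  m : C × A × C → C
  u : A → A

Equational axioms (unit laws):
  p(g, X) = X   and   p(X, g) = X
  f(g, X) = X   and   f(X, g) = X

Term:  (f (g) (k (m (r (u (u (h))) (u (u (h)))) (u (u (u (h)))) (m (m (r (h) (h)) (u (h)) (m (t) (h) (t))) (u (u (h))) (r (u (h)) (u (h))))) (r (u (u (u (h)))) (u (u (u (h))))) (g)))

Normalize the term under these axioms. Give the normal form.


1. (f (g) (k (m (r (u (u (h))) (u (u (h)))) (u (u (u (h)))) (m (m (r (h) (h)) (u (h)) (m (t) (h) (t))) (u (u (h))) (r (u (h)) (u (h))))) (r (u (u (u (h)))) (u (u (u (h))))) (g)))  →  (k (m (r (u (u (h))) (u (u (h)))) (u (u (u (h)))) (m (m (r (h) (h)) (u (h)) (m (t) (h) (t))) (u (u (h))) (r (u (h)) (u (h))))) (r (u (u (u (h)))) (u (u (u (h))))) (g))

normal form = (k (m (r (u (u (h))) (u (u (h)))) (u (u (u (h)))) (m (m (r (h) (h)) (u (h)) (m (t) (h) (t))) (u (u (h))) (r (u (h)) (u (h))))) (r (u (u (u (h)))) (u (u (u (h))))) (g))


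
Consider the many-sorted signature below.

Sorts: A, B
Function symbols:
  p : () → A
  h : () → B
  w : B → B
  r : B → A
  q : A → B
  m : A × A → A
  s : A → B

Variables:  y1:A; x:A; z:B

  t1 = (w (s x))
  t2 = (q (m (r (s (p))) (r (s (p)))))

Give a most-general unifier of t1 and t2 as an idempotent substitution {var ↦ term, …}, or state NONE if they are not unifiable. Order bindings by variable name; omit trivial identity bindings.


head clash or occurs-check failure — not unifiable

NONE (not unifiable)


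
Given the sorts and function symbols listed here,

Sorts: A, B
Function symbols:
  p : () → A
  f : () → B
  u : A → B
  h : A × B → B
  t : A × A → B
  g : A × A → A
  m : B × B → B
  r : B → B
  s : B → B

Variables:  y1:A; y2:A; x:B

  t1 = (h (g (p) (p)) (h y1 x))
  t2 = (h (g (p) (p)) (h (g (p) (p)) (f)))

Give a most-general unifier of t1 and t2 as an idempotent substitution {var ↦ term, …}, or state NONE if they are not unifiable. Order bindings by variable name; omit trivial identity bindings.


{x ↦ (f), y1 ↦ (g (p) (p))}


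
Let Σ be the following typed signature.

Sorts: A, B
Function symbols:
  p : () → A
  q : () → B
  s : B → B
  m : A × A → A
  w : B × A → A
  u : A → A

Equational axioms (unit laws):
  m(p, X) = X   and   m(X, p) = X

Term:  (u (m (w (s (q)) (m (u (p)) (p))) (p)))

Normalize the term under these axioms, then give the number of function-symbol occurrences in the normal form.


1. (u (m (w (s (q)) (m (u (p)) (p))) (p)))  →  (u (w (s (q)) (m (u (p)) (p))))
2. (u (w (s (q)) (m (u (p)) (p))))  →  (u (w (s (q)) (u (p))))
normal form: (u (w (s (q)) (u (p))))

size = 6


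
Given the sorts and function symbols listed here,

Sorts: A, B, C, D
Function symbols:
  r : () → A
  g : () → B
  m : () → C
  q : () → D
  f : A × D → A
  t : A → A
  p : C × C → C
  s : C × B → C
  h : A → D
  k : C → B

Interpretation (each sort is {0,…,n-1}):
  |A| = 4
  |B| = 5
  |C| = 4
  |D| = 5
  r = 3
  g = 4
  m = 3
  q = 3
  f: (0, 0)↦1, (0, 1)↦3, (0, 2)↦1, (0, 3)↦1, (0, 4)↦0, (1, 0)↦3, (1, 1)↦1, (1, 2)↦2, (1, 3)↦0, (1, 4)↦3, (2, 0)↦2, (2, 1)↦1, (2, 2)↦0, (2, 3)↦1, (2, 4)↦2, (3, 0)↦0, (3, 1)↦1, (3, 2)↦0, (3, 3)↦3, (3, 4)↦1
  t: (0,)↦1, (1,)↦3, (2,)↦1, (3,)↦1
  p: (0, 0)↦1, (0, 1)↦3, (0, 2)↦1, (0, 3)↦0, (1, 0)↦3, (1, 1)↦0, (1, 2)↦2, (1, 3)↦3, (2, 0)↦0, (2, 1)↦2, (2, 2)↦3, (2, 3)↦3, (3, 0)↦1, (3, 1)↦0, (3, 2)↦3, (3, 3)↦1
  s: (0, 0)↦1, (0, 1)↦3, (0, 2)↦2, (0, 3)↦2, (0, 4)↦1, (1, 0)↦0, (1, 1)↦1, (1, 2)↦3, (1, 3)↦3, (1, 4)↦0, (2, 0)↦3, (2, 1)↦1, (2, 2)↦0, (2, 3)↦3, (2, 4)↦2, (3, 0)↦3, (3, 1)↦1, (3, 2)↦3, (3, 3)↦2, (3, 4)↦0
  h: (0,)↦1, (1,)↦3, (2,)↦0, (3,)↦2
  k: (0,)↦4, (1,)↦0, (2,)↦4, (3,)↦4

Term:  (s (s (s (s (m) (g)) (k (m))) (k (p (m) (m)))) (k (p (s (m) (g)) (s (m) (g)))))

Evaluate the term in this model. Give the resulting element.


value = 1

  m = 3
  g = 4
  (s (m) (g)) = s(3, 4) = 0
  m = 3
  (k (m)) = k(3,) = 4
  (s (s (m) (g)) (k (m))) = s(0, 4) = 1
  m = 3
  m = 3
  (p (m) (m)) = p(3, 3) = 1
  (k (p (m) (m))) = k(1,) = 0
  (s (s (s (m) (g)) (k (m))) (k (p (m) (m)))) = s(1, 0) = 0
  m = 3
  g = 4
  (s (m) (g)) = s(3, 4) = 0
  m = 3
  g = 4
  (s (m) (g)) = s(3, 4) = 0
  (p (s (m) (g)) (s (m) (g))) = p(0, 0) = 1
  (k (p (s (m) (g)) (s (m) (g)))) = k(1,) = 0
  (s (s (s (s (m) (g)) (k (m))) (k (p (m) (m)))) (k (p (s (m) (g)) (s (m) (g))))) = s(0, 0) = 1


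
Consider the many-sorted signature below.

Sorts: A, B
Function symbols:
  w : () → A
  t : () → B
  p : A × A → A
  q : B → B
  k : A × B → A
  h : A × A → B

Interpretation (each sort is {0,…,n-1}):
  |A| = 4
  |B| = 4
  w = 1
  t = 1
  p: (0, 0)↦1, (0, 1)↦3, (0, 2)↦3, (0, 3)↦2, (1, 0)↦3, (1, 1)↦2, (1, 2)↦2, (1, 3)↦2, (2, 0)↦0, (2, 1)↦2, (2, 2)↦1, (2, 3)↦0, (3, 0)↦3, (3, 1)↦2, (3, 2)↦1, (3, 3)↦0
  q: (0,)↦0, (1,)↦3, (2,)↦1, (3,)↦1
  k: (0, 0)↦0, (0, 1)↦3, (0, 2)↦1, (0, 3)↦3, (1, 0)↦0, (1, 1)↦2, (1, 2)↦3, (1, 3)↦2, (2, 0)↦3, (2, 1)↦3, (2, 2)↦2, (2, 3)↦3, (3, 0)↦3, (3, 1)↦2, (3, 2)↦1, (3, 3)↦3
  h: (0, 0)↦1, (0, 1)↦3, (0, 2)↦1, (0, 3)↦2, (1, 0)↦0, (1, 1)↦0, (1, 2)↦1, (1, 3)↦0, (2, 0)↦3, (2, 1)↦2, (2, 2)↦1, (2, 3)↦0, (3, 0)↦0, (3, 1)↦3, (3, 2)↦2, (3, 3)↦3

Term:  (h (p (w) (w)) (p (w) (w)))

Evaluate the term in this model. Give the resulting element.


  w = 1
  w = 1
  (p (w) (w)) = p(1, 1) = 2
  w = 1
  w = 1
  (p (w) (w)) = p(1, 1) = 2
  (h (p (w) (w)) (p (w) (w))) = h(2, 2) = 1

value = 1


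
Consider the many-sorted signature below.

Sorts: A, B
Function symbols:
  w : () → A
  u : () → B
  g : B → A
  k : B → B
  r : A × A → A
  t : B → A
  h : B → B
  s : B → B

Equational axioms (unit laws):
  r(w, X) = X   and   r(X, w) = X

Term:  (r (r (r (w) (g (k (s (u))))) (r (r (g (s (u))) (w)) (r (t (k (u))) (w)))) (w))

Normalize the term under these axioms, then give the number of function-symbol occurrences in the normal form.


size = 12

1. (r (r (r (w) (g (k (s (u))))) (r (r (g (s (u))) (w)) (r (t (k (u))) (w)))) (w))  →  (r (r (w) (g (k (s (u))))) (r (r (g (s (u))) (w)) (r (t (k (u))) (w))))
2. (r (r (w) (g (k (s (u))))) (r (r (g (s (u))) (w)) (r (t (k (u))) (w))))  →  (r (g (k (s (u)))) (r (r (g (s (u))) (w)) (r (t (k (u))) (w))))
3. (r (g (k (s (u)))) (r (r (g (s (u))) (w)) (r (t (k (u))) (w))))  →  (r (g (k (s (u)))) (r (g (s (u))) (r (t (k (u))) (w))))
4. (r (g (k (s (u)))) (r (g (s (u))) (r (t (k (u))) (w))))  →  (r (g (k (s (u)))) (r (g (s (u))) (t (k (u)))))
normal form: (r (g (k (s (u)))) (r (g (s (u))) (t (k (u)))))


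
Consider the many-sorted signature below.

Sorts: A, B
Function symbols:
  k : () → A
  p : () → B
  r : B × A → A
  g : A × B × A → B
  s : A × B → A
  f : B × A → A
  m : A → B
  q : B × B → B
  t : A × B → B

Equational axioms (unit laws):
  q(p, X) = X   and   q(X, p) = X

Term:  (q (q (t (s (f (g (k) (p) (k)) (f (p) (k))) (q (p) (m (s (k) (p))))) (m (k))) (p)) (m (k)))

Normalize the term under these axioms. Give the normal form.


1. (q (q (t (s (f (g (k) (p) (k)) (f (p) (k))) (q (p) (m (s (k) (p))))) (m (k))) (p)) (m (k)))  →  (q (t (s (f (g (k) (p) (k)) (f (p) (k))) (q (p) (m (s (k) (p))))) (m (k))) (m (k)))
2. (q (t (s (f (g (k) (p) (k)) (f (p) (k))) (q (p) (m (s (k) (p))))) (m (k))) (m (k)))  →  (q (t (s (f (g (k) (p) (k)) (f (p) (k))) (m (s (k) (p)))) (m (k))) (m (k)))

normal form = (q (t (s (f (g (k) (p) (k)) (f (p) (k))) (m (s (k) (p)))) (m (k))) (m (k)))


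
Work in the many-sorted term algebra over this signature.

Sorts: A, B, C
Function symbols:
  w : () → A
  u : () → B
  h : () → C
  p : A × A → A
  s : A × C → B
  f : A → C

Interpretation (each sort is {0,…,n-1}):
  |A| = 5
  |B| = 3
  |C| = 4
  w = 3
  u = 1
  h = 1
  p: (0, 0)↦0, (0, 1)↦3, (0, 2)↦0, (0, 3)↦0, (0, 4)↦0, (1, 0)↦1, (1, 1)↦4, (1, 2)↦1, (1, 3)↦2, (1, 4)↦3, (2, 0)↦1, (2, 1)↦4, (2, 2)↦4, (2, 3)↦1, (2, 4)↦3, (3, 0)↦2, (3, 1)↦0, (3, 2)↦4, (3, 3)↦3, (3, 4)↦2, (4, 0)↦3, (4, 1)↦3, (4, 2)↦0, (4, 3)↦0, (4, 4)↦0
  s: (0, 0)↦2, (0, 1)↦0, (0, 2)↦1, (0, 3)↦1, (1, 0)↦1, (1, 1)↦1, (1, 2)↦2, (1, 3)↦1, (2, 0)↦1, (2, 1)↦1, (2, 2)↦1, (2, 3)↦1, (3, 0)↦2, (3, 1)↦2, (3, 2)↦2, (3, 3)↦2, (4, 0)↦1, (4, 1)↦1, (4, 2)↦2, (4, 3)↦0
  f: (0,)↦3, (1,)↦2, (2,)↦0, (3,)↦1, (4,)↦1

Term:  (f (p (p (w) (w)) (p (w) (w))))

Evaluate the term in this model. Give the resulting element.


  w = 3
  w = 3
  (p (w) (w)) = p(3, 3) = 3
  w = 3
  w = 3
  (p (w) (w)) = p(3, 3) = 3
  (p (p (w) (w)) (p (w) (w))) = p(3, 3) = 3
  (f (p (p (w) (w)) (p (w) (w)))) = f(3,) = 1

value = 1
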